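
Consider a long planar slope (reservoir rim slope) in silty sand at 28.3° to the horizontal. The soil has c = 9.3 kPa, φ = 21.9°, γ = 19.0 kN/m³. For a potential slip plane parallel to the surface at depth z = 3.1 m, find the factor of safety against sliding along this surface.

FS = 1.12

For an infinite slope with a slip plane parallel to the surface (no pore pressure): FS = [c + γz cos²β tanφ] / [γz sinβ cosβ].
γz = 19.0·3.1 = 58.90 kN/m²
Numerator = 9.3 + 58.90·cos²28.3°·tan21.9° = 9.3 + 58.90·0.7752·0.4020 = 27.656 kPa
Denominator = 58.90·sin28.3°·cos28.3° = 58.90·0.4741·0.8805 = 24.586 kPa
FS = 27.656 / 24.586 = 1.125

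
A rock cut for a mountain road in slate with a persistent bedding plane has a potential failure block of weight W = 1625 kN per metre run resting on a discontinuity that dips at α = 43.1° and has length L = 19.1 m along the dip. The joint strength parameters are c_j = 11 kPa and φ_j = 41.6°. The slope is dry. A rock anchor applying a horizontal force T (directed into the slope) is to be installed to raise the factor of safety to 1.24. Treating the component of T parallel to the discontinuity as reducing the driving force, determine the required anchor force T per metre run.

Resolving forces along and normal to the sliding plane, with the horizontal anchor force T adding T·sinα to the effective normal force and T·cosα acting up the plane against the driving force:
FS = [c_jL + (W cosα + T sinα) tanφ_j] / [W sinα − T cosα]
Without the anchor: N' = 1186.5 kN/m, driving T_d = 1110.3 kN/m, resisting R = 11·19.1 + 1186.5·tan41.6° = 1263.5 kN/m, FS = 1.14.
Setting FS = 1.24 and solving for T:
1.24·(1110.3 − T cos43.1°) = 1263.5 + T sin43.1°·tan41.6°
T·(sin43.1°·tan41.6° + 1.24·cos43.1°) = 1.24·1110.3 − 1263.5
T·(0.6833·0.8878 + 1.24·0.7302) = 1376.8 − 1263.5 = 113.3
T·1.5120 = 113.3
T = 74.9 kN/m

T = 75 kN/m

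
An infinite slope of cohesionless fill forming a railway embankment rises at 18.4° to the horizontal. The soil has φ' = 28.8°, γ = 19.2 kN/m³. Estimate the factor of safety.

FS = 1.65

For a dry cohesionless infinite slope the factor of safety is FS = tanφ' / tanβ.
FS = tan28.8° / tan18.4° = 0.5498 / 0.3327 = 1.653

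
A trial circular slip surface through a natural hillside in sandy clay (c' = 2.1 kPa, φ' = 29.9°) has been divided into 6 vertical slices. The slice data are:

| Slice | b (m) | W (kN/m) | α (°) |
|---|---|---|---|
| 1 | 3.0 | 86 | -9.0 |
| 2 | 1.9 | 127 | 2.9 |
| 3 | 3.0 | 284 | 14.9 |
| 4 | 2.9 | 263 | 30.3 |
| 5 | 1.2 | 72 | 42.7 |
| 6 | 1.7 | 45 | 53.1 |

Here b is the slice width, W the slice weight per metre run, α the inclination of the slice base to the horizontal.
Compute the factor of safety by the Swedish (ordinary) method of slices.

Ordinary method of slices: FS = Σ[c'·Δl_i + (W_i cosα_i)·tanφ'] / Σ W_i sinα_i, with Δl_i = b_i / cosα_i.
Slice 1: Δl = 3.0/cos(-9.0°) = 3.037 m; N'_1 = 86·cos(-9.0°) = 84.9; c'Δl = 6.38; W sinα = -13.5
Slice 2: Δl = 1.9/cos2.9° = 1.902 m; N'_2 = 127·cos2.9° = 126.8; c'Δl = 4.00; W sinα = 6.4
Slice 3: Δl = 3.0/cos14.9° = 3.104 m; N'_3 = 284·cos14.9° = 274.5; c'Δl = 6.52; W sinα = 73.0
Slice 4: Δl = 2.9/cos30.3° = 3.359 m; N'_4 = 263·cos30.3° = 227.1; c'Δl = 7.05; W sinα = 132.7
Slice 5: Δl = 1.2/cos42.7° = 1.633 m; N'_5 = 72·cos42.7° = 52.9; c'Δl = 3.43; W sinα = 48.8
Slice 6: Δl = 1.7/cos53.1° = 2.831 m; N'_6 = 45·cos53.1° = 27.0; c'Δl = 5.95; W sinα = 36.0
Σc'Δl = 33.3 kN/m; ΣN' = 793.2 kN/m; ΣW sinα = 283.5 kN/m
Resisting = 33.3 + 793.2·tan29.9° = 33.3 + 456.1 = 489.5 kN/m
FS = 489.5 / 283.5 = 1.726

FS = 1.73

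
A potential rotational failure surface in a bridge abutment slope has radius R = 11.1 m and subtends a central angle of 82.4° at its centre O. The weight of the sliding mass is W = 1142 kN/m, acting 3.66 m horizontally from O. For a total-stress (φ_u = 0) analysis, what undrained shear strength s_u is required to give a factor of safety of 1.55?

FS = s_u·L_a·R / (W·d), so s_u = FS·W·d / (L_a·R).
Arc length L_a = R·θ = 11.1·(82.4°·π/180) = 11.1·1.4382 = 15.96 m
s_u = 1.55·1142·3.66 / (15.96·11.1) = 6478.6 / 177.19 = 36.56 kPa

s_u = 36.6 kPa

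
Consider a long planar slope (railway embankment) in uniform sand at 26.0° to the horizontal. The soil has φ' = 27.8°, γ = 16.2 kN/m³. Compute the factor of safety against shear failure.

For a dry cohesionless infinite slope the factor of safety is FS = tanφ' / tanβ.
FS = tan27.8° / tan26.0° = 0.5272 / 0.4877 = 1.081

FS = 1.08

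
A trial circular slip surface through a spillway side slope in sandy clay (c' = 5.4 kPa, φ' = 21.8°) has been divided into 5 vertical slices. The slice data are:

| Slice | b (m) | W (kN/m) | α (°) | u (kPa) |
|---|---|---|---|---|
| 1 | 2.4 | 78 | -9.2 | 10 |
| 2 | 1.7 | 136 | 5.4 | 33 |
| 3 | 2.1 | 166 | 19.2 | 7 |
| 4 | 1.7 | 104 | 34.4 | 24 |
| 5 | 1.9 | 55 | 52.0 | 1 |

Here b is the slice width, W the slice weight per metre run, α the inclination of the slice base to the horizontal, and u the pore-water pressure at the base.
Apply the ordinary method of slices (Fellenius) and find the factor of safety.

FS = 1.26

Ordinary method of slices: FS = Σ[c'·Δl_i + (W_i cosα_i − u_i·Δl_i)·tanφ'] / Σ W_i sinα_i, with Δl_i = b_i / cosα_i.
Slice 1: Δl = 2.4/cos(-9.2°) = 2.431 m; N'_1 = 78·cos(-9.2°) − 10·2.431 = 52.7; c'Δl = 13.13; W sinα = -12.5
Slice 2: Δl = 1.7/cos5.4° = 1.708 m; N'_2 = 136·cos5.4° − 33·1.708 = 79.0; c'Δl = 9.22; W sinα = 12.8
Slice 3: Δl = 2.1/cos19.2° = 2.224 m; N'_3 = 166·cos19.2° − 7·2.224 = 141.2; c'Δl = 12.01; W sinα = 54.6
Slice 4: Δl = 1.7/cos34.4° = 2.060 m; N'_4 = 104·cos34.4° − 24·2.060 = 36.4; c'Δl = 11.13; W sinα = 58.8
Slice 5: Δl = 1.9/cos52.0° = 3.086 m; N'_5 = 55·cos52.0° − 1·3.086 = 30.8; c'Δl = 16.67; W sinα = 43.3
Σc'Δl = 62.1 kN/m; ΣN' = 340.1 kN/m; ΣW sinα = 157.0 kN/m
Resisting = 62.1 + 340.1·tan21.8° = 62.1 + 136.0 = 198.2 kN/m
FS = 198.2 / 157.0 = 1.262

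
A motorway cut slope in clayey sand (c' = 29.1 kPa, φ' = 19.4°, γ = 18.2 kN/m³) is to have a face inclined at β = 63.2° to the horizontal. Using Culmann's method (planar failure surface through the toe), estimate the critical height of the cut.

Culmann's analysis gives the critical failure plane at α_cr = (β + φ')/2 = (63.2 + 19.4)/2 = 41.3°, and the critical height
H_c = (4c'/γ) · sinβ cosφ' / [1 − cos(β − φ')]
    = (4·29.1/18.2) · sin63.2°·cos19.4° / [1 − cos(43.8°)]
    = 6.396 · 0.8926·0.9432 / [1 − 0.7218]
    = 6.396 · 0.8419 / 0.2782
    = 19.35 m

H_c = 19.35 m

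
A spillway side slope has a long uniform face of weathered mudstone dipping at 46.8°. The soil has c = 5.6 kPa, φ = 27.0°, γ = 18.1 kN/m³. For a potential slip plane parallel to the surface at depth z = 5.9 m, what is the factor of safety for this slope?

FS = 0.58

For an infinite slope with a slip plane parallel to the surface (no pore pressure): FS = [c + γz cos²β tanφ] / [γz sinβ cosβ].
γz = 18.1·5.9 = 106.79 kN/m²
Numerator = 5.6 + 106.79·cos²46.8°·tan27.0° = 5.6 + 106.79·0.4686·0.5095 = 31.098 kPa
Denominator = 106.79·sin46.8°·cos46.8° = 106.79·0.7290·0.6845 = 53.290 kPa
FS = 31.098 / 53.290 = 0.584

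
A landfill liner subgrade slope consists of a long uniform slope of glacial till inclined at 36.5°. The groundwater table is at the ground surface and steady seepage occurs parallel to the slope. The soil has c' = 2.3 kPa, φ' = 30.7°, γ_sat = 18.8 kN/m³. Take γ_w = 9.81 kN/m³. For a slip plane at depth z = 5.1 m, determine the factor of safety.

FS = 0.43

With seepage parallel to the slope and the water table at the surface, the effective normal stress on the slip plane uses the buoyant unit weight γ' = γ_sat − γ_w while the driving shear stress uses γ_sat:
FS = [c' + γ' z cos²β tanφ'] / [γ_sat z sinβ cosβ]
γ' = 18.8 − 9.81 = 8.99 kN/m³
Numerator = 2.3 + 8.99·5.1·cos²36.5°·tan30.7° = 2.3 + 8.99·5.1·0.6462·0.5938 = 19.891 kPa
Denominator = 18.8·5.1·sin36.5°·cos36.5° = 18.8·5.1·0.5948·0.8039 = 45.845 kPa
FS = 19.891 / 45.845 = 0.434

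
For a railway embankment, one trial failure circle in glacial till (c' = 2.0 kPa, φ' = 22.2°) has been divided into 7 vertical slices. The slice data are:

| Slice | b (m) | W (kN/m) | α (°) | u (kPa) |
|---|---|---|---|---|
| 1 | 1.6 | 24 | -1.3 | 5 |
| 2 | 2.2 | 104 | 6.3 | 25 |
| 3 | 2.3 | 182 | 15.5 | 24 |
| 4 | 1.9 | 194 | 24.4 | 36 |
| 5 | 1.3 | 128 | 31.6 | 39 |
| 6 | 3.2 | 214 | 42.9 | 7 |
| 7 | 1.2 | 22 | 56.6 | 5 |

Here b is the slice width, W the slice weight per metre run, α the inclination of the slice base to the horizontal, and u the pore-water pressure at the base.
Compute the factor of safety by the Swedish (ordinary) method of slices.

FS = 0.60

Ordinary method of slices: FS = Σ[c'·Δl_i + (W_i cosα_i − u_i·Δl_i)·tanφ'] / Σ W_i sinα_i, with Δl_i = b_i / cosα_i.
Slice 1: Δl = 1.6/cos(-1.3°) = 1.600 m; N'_1 = 24·cos(-1.3°) − 5·1.600 = 16.0; c'Δl = 3.20; W sinα = -0.5
Slice 2: Δl = 2.2/cos6.3° = 2.213 m; N'_2 = 104·cos6.3° − 25·2.213 = 48.0; c'Δl = 4.43; W sinα = 11.4
Slice 3: Δl = 2.3/cos15.5° = 2.387 m; N'_3 = 182·cos15.5° − 24·2.387 = 118.1; c'Δl = 4.77; W sinα = 48.6
Slice 4: Δl = 1.9/cos24.4° = 2.086 m; N'_4 = 194·cos24.4° − 36·2.086 = 101.6; c'Δl = 4.17; W sinα = 80.1
Slice 5: Δl = 1.3/cos31.6° = 1.526 m; N'_5 = 128·cos31.6° − 39·1.526 = 49.5; c'Δl = 3.05; W sinα = 67.1
Slice 6: Δl = 3.2/cos42.9° = 4.368 m; N'_6 = 214·cos42.9° − 7·4.368 = 126.2; c'Δl = 8.74; W sinα = 145.7
Slice 7: Δl = 1.2/cos56.6° = 2.180 m; N'_7 = 22·cos56.6° − 5·2.180 = 1.2; c'Δl = 4.36; W sinα = 18.4
Σc'Δl = 32.7 kN/m; ΣN' = 460.6 kN/m; ΣW sinα = 370.8 kN/m
Resisting = 32.7 + 460.6·tan22.2° = 32.7 + 188.0 = 220.7 kN/m
FS = 220.7 / 370.8 = 0.595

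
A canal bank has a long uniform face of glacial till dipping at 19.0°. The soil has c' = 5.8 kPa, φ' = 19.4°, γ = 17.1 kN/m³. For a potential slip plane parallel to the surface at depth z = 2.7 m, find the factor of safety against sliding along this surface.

For an infinite slope with a slip plane parallel to the surface (no pore pressure): FS = [c' + γz cos²β tanφ'] / [γz sinβ cosβ].
γz = 17.1·2.7 = 46.17 kN/m²
Numerator = 5.8 + 46.17·cos²19.0°·tan19.4° = 5.8 + 46.17·0.8940·0.3522 = 20.336 kPa
Denominator = 46.17·sin19.0°·cos19.0° = 46.17·0.3256·0.9455 = 14.213 kPa
FS = 20.336 / 14.213 = 1.431

FS = 1.43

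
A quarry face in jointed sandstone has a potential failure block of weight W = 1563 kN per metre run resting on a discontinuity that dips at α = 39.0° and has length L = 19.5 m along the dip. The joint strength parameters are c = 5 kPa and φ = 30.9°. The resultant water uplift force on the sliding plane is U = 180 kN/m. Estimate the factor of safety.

Resolving the block weight along and normal to the plane and applying the Mohr–Coulomb strength on the joint:
N' = W cosα − U = 1563·cos39.0° − 180 = 1034.7 kN/m
Driving force T = W sinα = 1563·sin39.0° = 983.6 kN/m
Resisting force R = c·L + N'·tanφ = 5·19.5 + 1034.7·tan30.9° = 97.5 + 619.2 = 716.7 kN/m
FS = R / T = 716.7 / 983.6 = 0.729

FS = 0.73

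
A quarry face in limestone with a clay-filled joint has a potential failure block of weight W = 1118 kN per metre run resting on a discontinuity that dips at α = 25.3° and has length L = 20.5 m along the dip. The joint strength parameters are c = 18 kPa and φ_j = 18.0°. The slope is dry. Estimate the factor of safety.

FS = 1.46

Resolving the block weight along and normal to the plane and applying the Mohr–Coulomb strength on the joint:
N' = W cosα = 1118·cos25.3° = 1010.8 kN/m
Driving force T = W sinα = 1118·sin25.3° = 477.8 kN/m
Resisting force R = c·L + N'·tanφ_j = 18·20.5 + 1010.8·tan18.0° = 369.0 + 328.4 = 697.4 kN/m
FS = R / T = 697.4 / 477.8 = 1.460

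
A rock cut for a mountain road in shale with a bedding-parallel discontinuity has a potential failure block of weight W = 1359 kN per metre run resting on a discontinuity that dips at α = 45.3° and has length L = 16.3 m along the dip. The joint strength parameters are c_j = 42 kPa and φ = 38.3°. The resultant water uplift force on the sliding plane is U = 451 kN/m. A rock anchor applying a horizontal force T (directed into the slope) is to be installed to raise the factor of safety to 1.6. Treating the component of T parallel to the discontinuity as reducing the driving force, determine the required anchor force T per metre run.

Resolving forces along and normal to the sliding plane, with the horizontal anchor force T adding T·sinα to the effective normal force and T·cosα acting up the plane against the driving force:
FS = [c_jL + (W cosα − U + T sinα) tanφ] / [W sinα − T cosα]
Without the anchor: N' = 504.9 kN/m, driving T_d = 966.0 kN/m, resisting R = 42·16.3 + 504.9·tan38.3° = 1083.4 kN/m, FS = 1.12.
Setting FS = 1.6 and solving for T:
1.6·(966.0 − T cos45.3°) = 1083.4 + T sin45.3°·tan38.3°
T·(sin45.3°·tan38.3° + 1.6·cos45.3°) = 1.6·966.0 − 1083.4
T·(0.7108·0.7898 + 1.6·0.7034) = 1545.6 − 1083.4 = 462.2
T·1.6868 = 462.2
T = 274.0 kN/m

T = 274 kN/m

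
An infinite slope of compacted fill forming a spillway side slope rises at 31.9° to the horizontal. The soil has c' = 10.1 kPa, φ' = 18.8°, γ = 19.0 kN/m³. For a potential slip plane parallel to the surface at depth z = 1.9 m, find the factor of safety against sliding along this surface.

FS = 1.17

For an infinite slope with a slip plane parallel to the surface (no pore pressure): FS = [c' + γz cos²β tanφ'] / [γz sinβ cosβ].
γz = 19.0·1.9 = 36.10 kN/m²
Numerator = 10.1 + 36.10·cos²31.9°·tan18.8° = 10.1 + 36.10·0.7208·0.3404 = 18.958 kPa
Denominator = 36.10·sin31.9°·cos31.9° = 36.10·0.5284·0.8490 = 16.196 kPa
FS = 18.958 / 16.196 = 1.171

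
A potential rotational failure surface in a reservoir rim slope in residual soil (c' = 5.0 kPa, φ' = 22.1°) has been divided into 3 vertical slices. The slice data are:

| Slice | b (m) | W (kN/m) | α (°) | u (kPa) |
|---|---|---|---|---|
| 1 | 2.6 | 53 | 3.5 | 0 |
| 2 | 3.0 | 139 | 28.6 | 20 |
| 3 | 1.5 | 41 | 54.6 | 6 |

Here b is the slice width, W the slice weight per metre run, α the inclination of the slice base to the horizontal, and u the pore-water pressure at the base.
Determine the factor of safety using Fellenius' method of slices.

Ordinary method of slices: FS = Σ[c'·Δl_i + (W_i cosα_i − u_i·Δl_i)·tanφ'] / Σ W_i sinα_i, with Δl_i = b_i / cosα_i.
Slice 1: Δl = 2.6/cos3.5° = 2.605 m; N'_1 = 53·cos3.5° − 0·2.605 = 52.9; c'Δl = 13.02; W sinα = 3.2
Slice 2: Δl = 3.0/cos28.6° = 3.417 m; N'_2 = 139·cos28.6° − 20·3.417 = 53.7; c'Δl = 17.08; W sinα = 66.5
Slice 3: Δl = 1.5/cos54.6° = 2.589 m; N'_3 = 41·cos54.6° − 6·2.589 = 8.2; c'Δl = 12.95; W sinα = 33.4
Σc'Δl = 43.1 kN/m; ΣN' = 114.8 kN/m; ΣW sinα = 103.2 kN/m
Resisting = 43.1 + 114.8·tan22.1° = 43.1 + 46.6 = 89.7 kN/m
FS = 89.7 / 103.2 = 0.869

FS = 0.87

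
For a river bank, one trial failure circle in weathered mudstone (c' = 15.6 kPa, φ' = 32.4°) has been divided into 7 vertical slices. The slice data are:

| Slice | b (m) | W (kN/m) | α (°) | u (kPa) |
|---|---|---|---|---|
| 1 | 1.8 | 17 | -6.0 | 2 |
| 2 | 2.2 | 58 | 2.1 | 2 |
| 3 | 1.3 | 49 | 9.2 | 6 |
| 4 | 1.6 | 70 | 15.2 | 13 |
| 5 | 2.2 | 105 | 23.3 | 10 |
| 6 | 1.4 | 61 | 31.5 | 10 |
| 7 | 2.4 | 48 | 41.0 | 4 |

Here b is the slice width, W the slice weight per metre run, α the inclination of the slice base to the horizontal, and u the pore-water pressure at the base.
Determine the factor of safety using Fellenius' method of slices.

Ordinary method of slices: FS = Σ[c'·Δl_i + (W_i cosα_i − u_i·Δl_i)·tanφ'] / Σ W_i sinα_i, with Δl_i = b_i / cosα_i.
Slice 1: Δl = 1.8/cos(-6.0°) = 1.810 m; N'_1 = 17·cos(-6.0°) − 2·1.810 = 13.3; c'Δl = 28.23; W sinα = -1.8
Slice 2: Δl = 2.2/cos2.1° = 2.201 m; N'_2 = 58·cos2.1° − 2·2.201 = 53.6; c'Δl = 34.34; W sinα = 2.1
Slice 3: Δl = 1.3/cos9.2° = 1.317 m; N'_3 = 49·cos9.2° − 6·1.317 = 40.5; c'Δl = 20.54; W sinα = 7.8
Slice 4: Δl = 1.6/cos15.2° = 1.658 m; N'_4 = 70·cos15.2° − 13·1.658 = 46.0; c'Δl = 25.86; W sinα = 18.4
Slice 5: Δl = 2.2/cos23.3° = 2.395 m; N'_5 = 105·cos23.3° − 10·2.395 = 72.5; c'Δl = 37.37; W sinα = 41.5
Slice 6: Δl = 1.4/cos31.5° = 1.642 m; N'_6 = 61·cos31.5° − 10·1.642 = 35.6; c'Δl = 25.61; W sinα = 31.9
Slice 7: Δl = 2.4/cos41.0° = 3.180 m; N'_7 = 48·cos41.0° − 4·3.180 = 23.5; c'Δl = 49.61; W sinα = 31.5
Σc'Δl = 221.6 kN/m; ΣN' = 284.9 kN/m; ΣW sinα = 131.4 kN/m
Resisting = 221.6 + 284.9·tan32.4° = 221.6 + 180.8 = 402.4 kN/m
FS = 402.4 / 131.4 = 3.061

FS = 3.06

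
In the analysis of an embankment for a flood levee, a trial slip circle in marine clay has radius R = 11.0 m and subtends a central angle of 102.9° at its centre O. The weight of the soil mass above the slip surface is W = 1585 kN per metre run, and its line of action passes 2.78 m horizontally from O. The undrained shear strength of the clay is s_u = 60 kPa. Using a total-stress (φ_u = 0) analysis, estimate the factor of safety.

Taking moments about the centre O, the resisting moment is provided by the undrained shear strength acting along the arc:
Arc length L_a = R·θ = 11.0·(102.9°·π/180) = 11.0·1.7959 = 19.76 m
M_R = s_u·L_a·R = 60·19.76·11.0 = 13038.6 kN·m/m
M_D = W·d = 1585·2.78 = 4406.3 kN·m/m
FS = M_R / M_D = 13038.6 / 4406.3 = 2.959

FS = 2.96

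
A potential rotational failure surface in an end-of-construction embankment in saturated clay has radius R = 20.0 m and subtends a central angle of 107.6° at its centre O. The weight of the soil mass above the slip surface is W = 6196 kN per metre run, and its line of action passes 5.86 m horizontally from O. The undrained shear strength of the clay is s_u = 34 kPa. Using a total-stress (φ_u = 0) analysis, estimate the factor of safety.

Taking moments about the centre O, the resisting moment is provided by the undrained shear strength acting along the arc:
Arc length L_a = R·θ = 20.0·(107.6°·π/180) = 20.0·1.8780 = 37.56 m
M_R = s_u·L_a·R = 34·37.56·20.0 = 25540.5 kN·m/m
M_D = W·d = 6196·5.86 = 36308.6 kN·m/m
FS = M_R / M_D = 25540.5 / 36308.6 = 0.703

FS = 0.70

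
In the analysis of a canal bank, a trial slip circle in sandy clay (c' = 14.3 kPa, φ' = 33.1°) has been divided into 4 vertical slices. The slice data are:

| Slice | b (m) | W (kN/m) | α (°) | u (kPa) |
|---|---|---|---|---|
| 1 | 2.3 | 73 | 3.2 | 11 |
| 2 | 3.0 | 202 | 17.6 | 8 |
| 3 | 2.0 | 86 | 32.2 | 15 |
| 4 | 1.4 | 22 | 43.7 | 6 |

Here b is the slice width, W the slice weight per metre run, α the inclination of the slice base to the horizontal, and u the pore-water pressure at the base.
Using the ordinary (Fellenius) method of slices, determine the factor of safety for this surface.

Ordinary method of slices: FS = Σ[c'·Δl_i + (W_i cosα_i − u_i·Δl_i)·tanφ'] / Σ W_i sinα_i, with Δl_i = b_i / cosα_i.
Slice 1: Δl = 2.3/cos3.2° = 2.304 m; N'_1 = 73·cos3.2° − 11·2.304 = 47.5; c'Δl = 32.94; W sinα = 4.1
Slice 2: Δl = 3.0/cos17.6° = 3.147 m; N'_2 = 202·cos17.6° − 8·3.147 = 167.4; c'Δl = 45.01; W sinα = 61.1
Slice 3: Δl = 2.0/cos32.2° = 2.364 m; N'_3 = 86·cos32.2° − 15·2.364 = 37.3; c'Δl = 33.80; W sinα = 45.8
Slice 4: Δl = 1.4/cos43.7° = 1.936 m; N'_4 = 22·cos43.7° − 6·1.936 = 4.3; c'Δl = 27.69; W sinα = 15.2
Σc'Δl = 139.4 kN/m; ΣN' = 256.5 kN/m; ΣW sinα = 126.2 kN/m
Resisting = 139.4 + 256.5·tan33.1° = 139.4 + 167.2 = 306.7 kN/m
FS = 306.7 / 126.2 = 2.430

FS = 2.43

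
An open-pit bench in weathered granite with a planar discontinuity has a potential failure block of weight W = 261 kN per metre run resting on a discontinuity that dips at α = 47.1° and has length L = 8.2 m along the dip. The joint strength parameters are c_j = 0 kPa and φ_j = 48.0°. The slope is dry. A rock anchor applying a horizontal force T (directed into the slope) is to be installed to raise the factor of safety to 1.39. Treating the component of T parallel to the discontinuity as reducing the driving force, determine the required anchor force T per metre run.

T = 39 kN/m

Resolving forces along and normal to the sliding plane, with the horizontal anchor force T adding T·sinα to the effective normal force and T·cosα acting up the plane against the driving force:
FS = [c_jL + (W cosα + T sinα) tanφ_j] / [W sinα − T cosα]
Without the anchor: N' = 177.7 kN/m, driving T_d = 191.2 kN/m, resisting R = 0·8.2 + 177.7·tan48.0° = 197.3 kN/m, FS = 1.03.
Setting FS = 1.39 and solving for T:
1.39·(191.2 − T cos47.1°) = 197.3 + T sin47.1°·tan48.0°
T·(sin47.1°·tan48.0° + 1.39·cos47.1°) = 1.39·191.2 − 197.3
T·(0.7325·1.1106 + 1.39·0.6807) = 265.8 − 197.3 = 68.4
T·1.7598 = 68.4
T = 38.9 kN/m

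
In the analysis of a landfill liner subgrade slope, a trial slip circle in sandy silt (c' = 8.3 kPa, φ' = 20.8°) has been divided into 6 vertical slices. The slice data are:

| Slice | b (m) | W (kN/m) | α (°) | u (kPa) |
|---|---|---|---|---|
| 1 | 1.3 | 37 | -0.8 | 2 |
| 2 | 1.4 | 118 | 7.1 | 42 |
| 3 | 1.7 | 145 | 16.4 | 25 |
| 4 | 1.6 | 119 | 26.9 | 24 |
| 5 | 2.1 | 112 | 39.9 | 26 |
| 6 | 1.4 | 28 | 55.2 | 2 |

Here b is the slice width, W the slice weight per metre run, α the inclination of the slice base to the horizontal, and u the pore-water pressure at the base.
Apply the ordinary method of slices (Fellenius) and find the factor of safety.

Ordinary method of slices: FS = Σ[c'·Δl_i + (W_i cosα_i − u_i·Δl_i)·tanφ'] / Σ W_i sinα_i, with Δl_i = b_i / cosα_i.
Slice 1: Δl = 1.3/cos(-0.8°) = 1.300 m; N'_1 = 37·cos(-0.8°) − 2·1.300 = 34.4; c'Δl = 10.79; W sinα = -0.5
Slice 2: Δl = 1.4/cos7.1° = 1.411 m; N'_2 = 118·cos7.1° − 42·1.411 = 57.8; c'Δl = 11.71; W sinα = 14.6
Slice 3: Δl = 1.7/cos16.4° = 1.772 m; N'_3 = 145·cos16.4° − 25·1.772 = 94.8; c'Δl = 14.71; W sinα = 40.9
Slice 4: Δl = 1.6/cos26.9° = 1.794 m; N'_4 = 119·cos26.9° − 24·1.794 = 63.1; c'Δl = 14.89; W sinα = 53.8
Slice 5: Δl = 2.1/cos39.9° = 2.737 m; N'_5 = 112·cos39.9° − 26·2.737 = 14.8; c'Δl = 22.72; W sinα = 71.8
Slice 6: Δl = 1.4/cos55.2° = 2.453 m; N'_6 = 28·cos55.2° − 2·2.453 = 11.1; c'Δl = 20.36; W sinα = 23.0
Σc'Δl = 95.2 kN/m; ΣN' = 275.9 kN/m; ΣW sinα = 203.7 kN/m
Resisting = 95.2 + 275.9·tan20.8° = 95.2 + 104.8 = 200.0 kN/m
FS = 200.0 / 203.7 = 0.982

FS = 0.98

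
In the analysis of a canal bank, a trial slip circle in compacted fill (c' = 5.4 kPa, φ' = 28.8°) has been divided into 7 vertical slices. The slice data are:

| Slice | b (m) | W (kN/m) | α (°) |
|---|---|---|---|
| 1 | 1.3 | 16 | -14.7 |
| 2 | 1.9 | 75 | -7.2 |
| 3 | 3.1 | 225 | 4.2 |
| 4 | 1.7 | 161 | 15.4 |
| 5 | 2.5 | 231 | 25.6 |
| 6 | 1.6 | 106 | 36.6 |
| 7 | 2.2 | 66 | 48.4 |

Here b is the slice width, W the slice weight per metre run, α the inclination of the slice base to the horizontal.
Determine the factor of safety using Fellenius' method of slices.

Ordinary method of slices: FS = Σ[c'·Δl_i + (W_i cosα_i)·tanφ'] / Σ W_i sinα_i, with Δl_i = b_i / cosα_i.
Slice 1: Δl = 1.3/cos(-14.7°) = 1.344 m; N'_1 = 16·cos(-14.7°) = 15.5; c'Δl = 7.26; W sinα = -4.1
Slice 2: Δl = 1.9/cos(-7.2°) = 1.915 m; N'_2 = 75·cos(-7.2°) = 74.4; c'Δl = 10.34; W sinα = -9.4
Slice 3: Δl = 3.1/cos4.2° = 3.108 m; N'_3 = 225·cos4.2° = 224.4; c'Δl = 16.79; W sinα = 16.5
Slice 4: Δl = 1.7/cos15.4° = 1.763 m; N'_4 = 161·cos15.4° = 155.2; c'Δl = 9.52; W sinα = 42.8
Slice 5: Δl = 2.5/cos25.6° = 2.772 m; N'_5 = 231·cos25.6° = 208.3; c'Δl = 14.97; W sinα = 99.8
Slice 6: Δl = 1.6/cos36.6° = 1.993 m; N'_6 = 106·cos36.6° = 85.1; c'Δl = 10.76; W sinα = 63.2
Slice 7: Δl = 2.2/cos48.4° = 3.314 m; N'_7 = 66·cos48.4° = 43.8; c'Δl = 17.89; W sinα = 49.4
Σc'Δl = 87.5 kN/m; ΣN' = 806.7 kN/m; ΣW sinα = 258.1 kN/m
Resisting = 87.5 + 806.7·tan28.8° = 87.5 + 443.5 = 531.0 kN/m
FS = 531.0 / 258.1 = 2.057

FS = 2.06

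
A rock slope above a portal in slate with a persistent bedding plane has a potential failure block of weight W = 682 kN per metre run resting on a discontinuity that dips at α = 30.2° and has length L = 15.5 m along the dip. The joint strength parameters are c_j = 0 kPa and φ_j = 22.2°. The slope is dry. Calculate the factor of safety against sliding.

FS = 0.70

Resolving the block weight along and normal to the plane and applying the Mohr–Coulomb strength on the joint:
N' = W cosα = 682·cos30.2° = 589.4 kN/m
Driving force T = W sinα = 682·sin30.2° = 343.1 kN/m
Resisting force R = c_j·L + N'·tanφ_j = 0·15.5 + 589.4·tan22.2° = 0.0 + 240.5 = 240.5 kN/m
FS = R / T = 240.5 / 343.1 = 0.701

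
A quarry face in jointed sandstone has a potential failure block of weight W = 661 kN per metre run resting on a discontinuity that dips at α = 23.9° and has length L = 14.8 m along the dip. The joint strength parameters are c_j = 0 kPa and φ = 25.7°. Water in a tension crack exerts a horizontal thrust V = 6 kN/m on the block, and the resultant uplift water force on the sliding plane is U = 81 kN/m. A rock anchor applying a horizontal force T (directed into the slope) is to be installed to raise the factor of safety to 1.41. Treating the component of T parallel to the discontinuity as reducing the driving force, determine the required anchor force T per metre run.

Resolving forces along and normal to the sliding plane, with the horizontal anchor force T adding T·sinα to the effective normal force and T·cosα acting up the plane against the driving force:
FS = [c_jL + (W cosα − U − V sinα + T sinα) tanφ] / [W sinα + V cosα − T cosα]
Without the anchor: N' = 520.9 kN/m, driving T_d = 273.3 kN/m, resisting R = 0·14.8 + 520.9·tan25.7° = 250.7 kN/m, FS = 0.92.
Setting FS = 1.41 and solving for T:
1.41·(273.3 − T cos23.9°) = 250.7 + T sin23.9°·tan25.7°
T·(sin23.9°·tan25.7° + 1.41·cos23.9°) = 1.41·273.3 − 250.7
T·(0.4051·0.4813 + 1.41·0.9143) = 385.3 − 250.7 = 134.6
T·1.4841 = 134.6
T = 90.7 kN/m

T = 91 kN/m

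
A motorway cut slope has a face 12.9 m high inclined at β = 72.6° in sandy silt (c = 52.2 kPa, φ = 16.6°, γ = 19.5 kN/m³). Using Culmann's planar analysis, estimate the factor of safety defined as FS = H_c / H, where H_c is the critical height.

FS = 1.72

H_c = (4c/γ) · sinβ cosφ / [1 − cos(β − φ)]
    = (4·52.2/19.5) · sin72.6°·cos16.6° / [1 − cos56.0°]
    = 10.708 · 0.9145 / 0.4408 = 22.21 m
FS = H_c / H = 22.21 / 12.9 = 1.722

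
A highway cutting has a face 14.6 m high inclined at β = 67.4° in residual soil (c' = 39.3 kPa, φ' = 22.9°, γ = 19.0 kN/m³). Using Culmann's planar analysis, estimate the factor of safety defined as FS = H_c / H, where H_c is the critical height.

H_c = (4c'/γ) · sinβ cosφ' / [1 − cos(β − φ')]
    = (4·39.3/19.0) · sin67.4°·cos22.9° / [1 − cos44.5°]
    = 8.274 · 0.8504 / 0.2867 = 24.54 m
FS = H_c / H = 24.54 / 14.6 = 1.681

FS = 1.68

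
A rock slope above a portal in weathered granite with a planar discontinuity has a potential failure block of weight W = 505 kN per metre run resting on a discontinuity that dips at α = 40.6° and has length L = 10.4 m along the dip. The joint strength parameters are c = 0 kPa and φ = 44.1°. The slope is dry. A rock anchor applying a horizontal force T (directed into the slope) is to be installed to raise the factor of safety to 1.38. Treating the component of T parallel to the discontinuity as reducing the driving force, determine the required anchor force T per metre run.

T = 49 kN/m

Resolving forces along and normal to the sliding plane, with the horizontal anchor force T adding T·sinα to the effective normal force and T·cosα acting up the plane against the driving force:
FS = [cL + (W cosα + T sinα) tanφ] / [W sinα − T cosα]
Without the anchor: N' = 383.4 kN/m, driving T_d = 328.6 kN/m, resisting R = 0·10.4 + 383.4·tan44.1° = 371.6 kN/m, FS = 1.13.
Setting FS = 1.38 and solving for T:
1.38·(328.6 − T cos40.6°) = 371.6 + T sin40.6°·tan44.1°
T·(sin40.6°·tan44.1° + 1.38·cos40.6°) = 1.38·328.6 − 371.6
T·(0.6508·0.9691 + 1.38·0.7593) = 453.5 − 371.6 = 82.0
T·1.6784 = 82.0
T = 48.8 kN/m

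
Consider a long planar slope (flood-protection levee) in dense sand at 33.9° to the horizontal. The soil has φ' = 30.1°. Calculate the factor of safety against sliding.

FS = 0.86

For a dry cohesionless infinite slope the factor of safety is FS = tanφ' / tanβ.
FS = tan30.1° / tan33.9° = 0.5797 / 0.6720 = 0.863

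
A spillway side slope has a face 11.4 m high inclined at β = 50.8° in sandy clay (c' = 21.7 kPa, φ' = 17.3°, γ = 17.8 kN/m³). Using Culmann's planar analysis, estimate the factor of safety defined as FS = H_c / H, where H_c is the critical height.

H_c = (4c'/γ) · sinβ cosφ' / [1 − cos(β − φ')]
    = (4·21.7/17.8) · sin50.8°·cos17.3° / [1 − cos33.5°]
    = 4.876 · 0.7399 / 0.1661 = 21.72 m
FS = H_c / H = 21.72 / 11.4 = 1.905

FS = 1.91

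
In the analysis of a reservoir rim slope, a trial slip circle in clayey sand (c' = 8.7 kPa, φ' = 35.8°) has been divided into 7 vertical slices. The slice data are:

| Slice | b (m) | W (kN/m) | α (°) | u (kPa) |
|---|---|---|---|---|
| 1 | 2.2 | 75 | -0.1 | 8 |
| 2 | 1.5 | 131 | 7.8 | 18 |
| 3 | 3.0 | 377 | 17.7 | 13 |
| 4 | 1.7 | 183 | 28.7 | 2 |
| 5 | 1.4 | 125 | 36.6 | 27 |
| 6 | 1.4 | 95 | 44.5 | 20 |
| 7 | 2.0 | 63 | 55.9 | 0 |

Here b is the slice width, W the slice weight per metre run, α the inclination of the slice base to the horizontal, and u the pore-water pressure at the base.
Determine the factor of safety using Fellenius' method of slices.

FS = 1.65

Ordinary method of slices: FS = Σ[c'·Δl_i + (W_i cosα_i − u_i·Δl_i)·tanφ'] / Σ W_i sinα_i, with Δl_i = b_i / cosα_i.
Slice 1: Δl = 2.2/cos(-0.1°) = 2.200 m; N'_1 = 75·cos(-0.1°) − 8·2.200 = 57.4; c'Δl = 19.14; W sinα = -0.1
Slice 2: Δl = 1.5/cos7.8° = 1.514 m; N'_2 = 131·cos7.8° − 18·1.514 = 102.5; c'Δl = 13.17; W sinα = 17.8
Slice 3: Δl = 3.0/cos17.7° = 3.149 m; N'_3 = 377·cos17.7° − 13·3.149 = 318.2; c'Δl = 27.40; W sinα = 114.6
Slice 4: Δl = 1.7/cos28.7° = 1.938 m; N'_4 = 183·cos28.7° − 2·1.938 = 156.6; c'Δl = 16.86; W sinα = 87.9
Slice 5: Δl = 1.4/cos36.6° = 1.744 m; N'_5 = 125·cos36.6° − 27·1.744 = 53.3; c'Δl = 15.17; W sinα = 74.5
Slice 6: Δl = 1.4/cos44.5° = 1.963 m; N'_6 = 95·cos44.5° − 20·1.963 = 28.5; c'Δl = 17.08; W sinα = 66.6
Slice 7: Δl = 2.0/cos55.9° = 3.567 m; N'_7 = 63·cos55.9° − 0·3.567 = 35.3; c'Δl = 31.04; W sinα = 52.2
Σc'Δl = 139.9 kN/m; ΣN' = 751.9 kN/m; ΣW sinα = 413.4 kN/m
Resisting = 139.9 + 751.9·tan35.8° = 139.9 + 542.3 = 682.1 kN/m
FS = 682.1 / 413.4 = 1.650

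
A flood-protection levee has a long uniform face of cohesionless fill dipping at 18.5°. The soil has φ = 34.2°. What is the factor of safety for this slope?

For a dry cohesionless infinite slope the factor of safety is FS = tanφ / tanβ.
FS = tan34.2° / tan18.5° = 0.6796 / 0.3346 = 2.031

FS = 2.03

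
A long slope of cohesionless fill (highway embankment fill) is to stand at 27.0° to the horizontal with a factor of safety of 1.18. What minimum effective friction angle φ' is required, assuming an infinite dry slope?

φ' = 31.0°

FS = tanφ'/tanβ ⇒ tanφ' = FS · tanβ = 1.18 · tan27.0° = 0.6012
φ' = arctan(0.6012) = 31.02°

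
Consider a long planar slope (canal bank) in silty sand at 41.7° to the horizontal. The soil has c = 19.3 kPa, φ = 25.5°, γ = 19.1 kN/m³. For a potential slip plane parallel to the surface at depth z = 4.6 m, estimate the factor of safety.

For an infinite slope with a slip plane parallel to the surface (no pore pressure): FS = [c + γz cos²β tanφ] / [γz sinβ cosβ].
γz = 19.1·4.6 = 87.86 kN/m²
Numerator = 19.3 + 87.86·cos²41.7°·tan25.5° = 19.3 + 87.86·0.5575·0.4770 = 42.662 kPa
Denominator = 87.86·sin41.7°·cos41.7° = 87.86·0.6652·0.7466 = 43.639 kPa
FS = 42.662 / 43.639 = 0.978

FS = 0.98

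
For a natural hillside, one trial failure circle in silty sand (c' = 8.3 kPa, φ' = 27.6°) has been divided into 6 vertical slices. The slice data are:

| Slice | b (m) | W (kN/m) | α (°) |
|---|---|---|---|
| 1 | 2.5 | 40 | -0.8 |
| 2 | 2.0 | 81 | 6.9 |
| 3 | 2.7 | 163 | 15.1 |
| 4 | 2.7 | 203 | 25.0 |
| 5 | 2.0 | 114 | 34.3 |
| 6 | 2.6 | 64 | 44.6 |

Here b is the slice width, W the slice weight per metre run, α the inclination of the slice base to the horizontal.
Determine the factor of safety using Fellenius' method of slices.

FS = 1.83

Ordinary method of slices: FS = Σ[c'·Δl_i + (W_i cosα_i)·tanφ'] / Σ W_i sinα_i, with Δl_i = b_i / cosα_i.
Slice 1: Δl = 2.5/cos(-0.8°) = 2.500 m; N'_1 = 40·cos(-0.8°) = 40.0; c'Δl = 20.75; W sinα = -0.6
Slice 2: Δl = 2.0/cos6.9° = 2.015 m; N'_2 = 81·cos6.9° = 80.4; c'Δl = 16.72; W sinα = 9.7
Slice 3: Δl = 2.7/cos15.1° = 2.797 m; N'_3 = 163·cos15.1° = 157.4; c'Δl = 23.21; W sinα = 42.5
Slice 4: Δl = 2.7/cos25.0° = 2.979 m; N'_4 = 203·cos25.0° = 184.0; c'Δl = 24.73; W sinα = 85.8
Slice 5: Δl = 2.0/cos34.3° = 2.421 m; N'_5 = 114·cos34.3° = 94.2; c'Δl = 20.09; W sinα = 64.2
Slice 6: Δl = 2.6/cos44.6° = 3.652 m; N'_6 = 64·cos44.6° = 45.6; c'Δl = 30.31; W sinα = 44.9
Σc'Δl = 135.8 kN/m; ΣN' = 601.5 kN/m; ΣW sinα = 246.6 kN/m
Resisting = 135.8 + 601.5·tan27.6° = 135.8 + 314.5 = 450.3 kN/m
FS = 450.3 / 246.6 = 1.826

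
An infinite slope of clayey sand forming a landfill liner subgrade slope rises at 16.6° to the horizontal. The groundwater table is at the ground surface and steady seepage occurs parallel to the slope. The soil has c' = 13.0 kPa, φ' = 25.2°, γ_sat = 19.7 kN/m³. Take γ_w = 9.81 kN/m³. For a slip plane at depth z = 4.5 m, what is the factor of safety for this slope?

With seepage parallel to the slope and the water table at the surface, the effective normal stress on the slip plane uses the buoyant unit weight γ' = γ_sat − γ_w while the driving shear stress uses γ_sat:
FS = [c' + γ' z cos²β tanφ'] / [γ_sat z sinβ cosβ]
γ' = 19.7 − 9.81 = 9.89 kN/m³
Numerator = 13.0 + 9.89·4.5·cos²16.6°·tan25.2° = 13.0 + 9.89·4.5·0.9184·0.4706 = 32.233 kPa
Denominator = 19.7·4.5·sin16.6°·cos16.6° = 19.7·4.5·0.2857·0.9583 = 24.271 kPa
FS = 32.233 / 24.271 = 1.328

FS = 1.33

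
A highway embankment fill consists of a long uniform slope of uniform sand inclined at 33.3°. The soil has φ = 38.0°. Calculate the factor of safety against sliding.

For a dry cohesionless infinite slope the factor of safety is FS = tanφ / tanβ.
FS = tan38.0° / tan33.3° = 0.7813 / 0.6569 = 1.189

FS = 1.19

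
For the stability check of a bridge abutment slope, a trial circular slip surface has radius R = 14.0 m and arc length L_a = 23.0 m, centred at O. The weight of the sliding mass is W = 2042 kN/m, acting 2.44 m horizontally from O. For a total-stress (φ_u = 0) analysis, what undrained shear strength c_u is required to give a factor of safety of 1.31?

FS = c_u·L_a·R / (W·d), so c_u = FS·W·d / (L_a·R).
c_u = 1.31·2042·2.44 / (23.00·14.0) = 6527.0 / 322.00 = 20.27 kPa

c_u = 20.3 kPa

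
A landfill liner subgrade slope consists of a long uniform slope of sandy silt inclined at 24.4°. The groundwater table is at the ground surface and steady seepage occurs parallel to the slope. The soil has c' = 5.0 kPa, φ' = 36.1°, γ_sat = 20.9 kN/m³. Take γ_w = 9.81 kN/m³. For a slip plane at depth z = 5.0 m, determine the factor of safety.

With seepage parallel to the slope and the water table at the surface, the effective normal stress on the slip plane uses the buoyant unit weight γ' = γ_sat − γ_w while the driving shear stress uses γ_sat:
FS = [c' + γ' z cos²β tanφ'] / [γ_sat z sinβ cosβ]
γ' = 20.9 − 9.81 = 11.09 kN/m³
Numerator = 5.0 + 11.09·5.0·cos²24.4°·tan36.1° = 5.0 + 11.09·5.0·0.8293·0.7292 = 38.534 kPa
Denominator = 20.9·5.0·sin24.4°·cos24.4° = 20.9·5.0·0.4131·0.9107 = 39.314 kPa
FS = 38.534 / 39.314 = 0.980

FS = 0.98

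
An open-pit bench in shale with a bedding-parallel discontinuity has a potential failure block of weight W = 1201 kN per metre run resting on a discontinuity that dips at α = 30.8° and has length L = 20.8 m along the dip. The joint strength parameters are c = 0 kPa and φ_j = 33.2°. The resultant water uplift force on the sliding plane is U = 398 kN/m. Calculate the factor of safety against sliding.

FS = 0.67

Resolving the block weight along and normal to the plane and applying the Mohr–Coulomb strength on the joint:
N' = W cosα − U = 1201·cos30.8° − 398 = 633.6 kN/m
Driving force T = W sinα = 1201·sin30.8° = 615.0 kN/m
Resisting force R = c·L + N'·tanφ_j = 0·20.8 + 633.6·tan33.2° = 0.0 + 414.6 = 414.6 kN/m
FS = R / T = 414.6 / 615.0 = 0.674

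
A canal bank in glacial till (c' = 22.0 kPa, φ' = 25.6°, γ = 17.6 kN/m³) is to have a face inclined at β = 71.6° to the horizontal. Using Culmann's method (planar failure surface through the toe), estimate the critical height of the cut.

Culmann's analysis gives the critical failure plane at α_cr = (β + φ')/2 = (71.6 + 25.6)/2 = 48.6°, and the critical height
H_c = (4c'/γ) · sinβ cosφ' / [1 − cos(β − φ')]
    = (4·22.0/17.6) · sin71.6°·cos25.6° / [1 − cos(46.0°)]
    = 5.000 · 0.9489·0.9018 / [1 − 0.6947]
    = 5.000 · 0.8557 / 0.3053
    = 14.01 m

H_c = 14.01 m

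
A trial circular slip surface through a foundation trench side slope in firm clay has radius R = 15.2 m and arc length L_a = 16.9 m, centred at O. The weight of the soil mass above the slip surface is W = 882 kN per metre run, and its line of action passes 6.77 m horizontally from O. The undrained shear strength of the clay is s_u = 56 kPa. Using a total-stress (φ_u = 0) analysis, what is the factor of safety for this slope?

Taking moments about the centre O, the resisting moment is provided by the undrained shear strength acting along the arc:
M_R = s_u·L_a·R = 56·16.90·15.2 = 14385.3 kN·m/m
M_D = W·d = 882·6.77 = 5971.1 kN·m/m
FS = M_R / M_D = 14385.3 / 5971.1 = 2.409

FS = 2.41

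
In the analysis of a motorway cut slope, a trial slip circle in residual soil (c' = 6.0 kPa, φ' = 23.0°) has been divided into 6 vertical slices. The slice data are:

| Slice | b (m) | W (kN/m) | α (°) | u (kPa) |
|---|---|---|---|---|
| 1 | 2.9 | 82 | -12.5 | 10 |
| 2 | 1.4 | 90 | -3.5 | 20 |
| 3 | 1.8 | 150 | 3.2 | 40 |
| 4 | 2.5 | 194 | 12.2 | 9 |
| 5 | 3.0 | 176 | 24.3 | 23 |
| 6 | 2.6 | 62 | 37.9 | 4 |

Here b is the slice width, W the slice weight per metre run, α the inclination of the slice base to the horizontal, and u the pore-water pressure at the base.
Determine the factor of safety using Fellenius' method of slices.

Ordinary method of slices: FS = Σ[c'·Δl_i + (W_i cosα_i − u_i·Δl_i)·tanφ'] / Σ W_i sinα_i, with Δl_i = b_i / cosα_i.
Slice 1: Δl = 2.9/cos(-12.5°) = 2.970 m; N'_1 = 82·cos(-12.5°) − 10·2.970 = 50.4; c'Δl = 17.82; W sinα = -17.7
Slice 2: Δl = 1.4/cos(-3.5°) = 1.403 m; N'_2 = 90·cos(-3.5°) − 20·1.403 = 61.8; c'Δl = 8.42; W sinα = -5.5
Slice 3: Δl = 1.8/cos3.2° = 1.803 m; N'_3 = 150·cos3.2° − 40·1.803 = 77.7; c'Δl = 10.82; W sinα = 8.4
Slice 4: Δl = 2.5/cos12.2° = 2.558 m; N'_4 = 194·cos12.2° − 9·2.558 = 166.6; c'Δl = 15.35; W sinα = 41.0
Slice 5: Δl = 3.0/cos24.3° = 3.292 m; N'_5 = 176·cos24.3° − 23·3.292 = 84.7; c'Δl = 19.75; W sinα = 72.4
Slice 6: Δl = 2.6/cos37.9° = 3.295 m; N'_6 = 62·cos37.9° − 4·3.295 = 35.7; c'Δl = 19.77; W sinα = 38.1
Σc'Δl = 91.9 kN/m; ΣN' = 476.8 kN/m; ΣW sinα = 136.6 kN/m
Resisting = 91.9 + 476.8·tan23.0° = 91.9 + 202.4 = 294.3 kN/m
FS = 294.3 / 136.6 = 2.154

FS = 2.15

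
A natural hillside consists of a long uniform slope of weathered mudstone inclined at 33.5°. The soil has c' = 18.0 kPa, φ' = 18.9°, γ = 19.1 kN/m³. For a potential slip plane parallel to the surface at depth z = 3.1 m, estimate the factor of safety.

FS = 1.18

For an infinite slope with a slip plane parallel to the surface (no pore pressure): FS = [c' + γz cos²β tanφ'] / [γz sinβ cosβ].
γz = 19.1·3.1 = 59.21 kN/m²
Numerator = 18.0 + 59.21·cos²33.5°·tan18.9° = 18.0 + 59.21·0.6954·0.3424 = 32.097 kPa
Denominator = 59.21·sin33.5°·cos33.5° = 59.21·0.5519·0.8339 = 27.252 kPa
FS = 32.097 / 27.252 = 1.178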